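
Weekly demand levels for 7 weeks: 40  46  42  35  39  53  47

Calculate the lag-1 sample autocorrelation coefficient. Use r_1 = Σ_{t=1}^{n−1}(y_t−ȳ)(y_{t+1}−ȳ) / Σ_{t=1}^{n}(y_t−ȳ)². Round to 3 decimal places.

0.130

Mean ȳ = (40 + 46 + 42 + 35 + 39 + 53 + 47)/7 = 43.1429
Deviations from mean: -3.1429, 2.8571, -1.1429, -8.1429, -4.1429, 9.8571, 3.8571
Σ(y_t−ȳ)(y_{t+1}−ȳ) = (-8.9796) + (-3.2653) + (9.3061) + (33.7347) + (-40.8367) + (38.0204) = 27.9796
Denominator Σ(y_t−ȳ)² = 214.8571
r_1 = 27.9796 / 214.8571 = 0.130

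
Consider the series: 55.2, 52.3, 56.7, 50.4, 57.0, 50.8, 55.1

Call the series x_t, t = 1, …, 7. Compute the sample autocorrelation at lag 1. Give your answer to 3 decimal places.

-0.900

Mean x̄ = (55.2 + 52.3 + 56.7 + 50.4 + 57.0 + 50.8 + 55.1)/7 = 53.9286
Deviations from mean: 1.2714, -1.6286, 2.7714, -3.5286, 3.0714, -3.1286, 1.1714
Σ(x_t−x̄)(x_{t+1}−x̄) = (-2.0706) + (-4.5135) + (-9.7792) + (-10.8378) + (-9.6092) + (-3.6649) = -40.4751
Denominator Σ(x_t−x̄)² = 44.9943
r_1 = -40.4751 / 44.9943 = -0.900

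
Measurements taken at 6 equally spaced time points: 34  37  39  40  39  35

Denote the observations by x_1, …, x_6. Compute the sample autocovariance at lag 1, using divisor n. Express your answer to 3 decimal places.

0.926

Mean x̄ = (34 + 37 + 39 + 40 + 39 + 35)/6 = 37.3333
Σ_{t=1}^{5}(x_t−x̄)(x_{t+1}−x̄) = 5.5556
γ_1 = 5.5556 / 6 = 0.926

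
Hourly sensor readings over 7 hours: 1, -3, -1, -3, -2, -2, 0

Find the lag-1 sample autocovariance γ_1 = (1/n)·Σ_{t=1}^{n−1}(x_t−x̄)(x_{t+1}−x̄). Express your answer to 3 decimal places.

-0.679

Mean x̄ = (1 − 3 − 1 − 3 − 2 − 2 + 0)/7 = -1.4286
Deviations: 2.4286, -1.5714, 0.4286, -1.5714, -0.5714, -0.5714, 1.4286
Σ_{t=1}^{6}(x_t−x̄)(x_{t+1}−x̄) = -4.7551
γ_1 = -4.7551 / 7 = -0.679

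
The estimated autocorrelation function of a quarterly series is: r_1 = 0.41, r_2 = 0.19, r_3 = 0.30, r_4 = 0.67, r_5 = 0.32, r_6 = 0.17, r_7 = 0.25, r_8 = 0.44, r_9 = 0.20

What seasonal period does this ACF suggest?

The largest autocorrelation is r_4 = 0.67, with a weaker echo at lag 8 (0.44); the remaining lags stay at or below 0.41. The elevated value at lag 1 (0.41), dropping to 0.19 at lag 2, reflects decaying short-term dependence rather than seasonality.
The dominant spike at lag 4 indicates a seasonal period of 4.

4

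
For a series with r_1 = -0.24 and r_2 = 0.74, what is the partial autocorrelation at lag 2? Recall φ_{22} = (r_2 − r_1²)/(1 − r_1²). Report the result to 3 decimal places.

0.724

φ_{22} = (r_2 − r_1²) / (1 − r_1²)
r_1² = (-0.24)² = 0.0576
Numerator = 0.74 − 0.0576 = 0.6824; denominator = 1 − 0.0576 = 0.9424
φ_{22} = 0.6824 / 0.9424 = 0.724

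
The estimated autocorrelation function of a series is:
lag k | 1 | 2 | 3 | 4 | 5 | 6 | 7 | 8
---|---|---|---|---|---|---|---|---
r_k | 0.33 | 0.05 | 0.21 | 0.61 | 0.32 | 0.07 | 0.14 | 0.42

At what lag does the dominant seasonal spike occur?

4

The largest autocorrelation is r_4 = 0.61, with a weaker echo at lag 8 (0.42); the remaining lags stay at or below 0.33. The elevated value at lag 1 (0.33), dropping to 0.05 at lag 2, reflects decaying short-term dependence rather than seasonality.
The dominant spike at lag 4 indicates a seasonal period of 4.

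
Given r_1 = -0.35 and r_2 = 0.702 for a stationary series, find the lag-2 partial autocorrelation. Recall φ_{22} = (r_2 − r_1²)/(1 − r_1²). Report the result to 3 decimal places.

φ_{22} = (r_2 − r_1²) / (1 − r_1²)
r_1² = (-0.35)² = 0.1225
Numerator = 0.702 − 0.1225 = 0.5795; denominator = 1 − 0.1225 = 0.8775
φ_{22} = 0.5795 / 0.8775 = 0.660

0.660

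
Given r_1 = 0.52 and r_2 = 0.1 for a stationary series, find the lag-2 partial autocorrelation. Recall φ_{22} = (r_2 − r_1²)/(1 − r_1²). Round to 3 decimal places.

-0.234

φ_{22} = (r_2 − r_1²) / (1 − r_1²)
r_1² = (0.52)² = 0.2704
Numerator = 0.1 − 0.2704 = -0.1704; denominator = 1 − 0.2704 = 0.7296
φ_{22} = -0.1704 / 0.7296 = -0.234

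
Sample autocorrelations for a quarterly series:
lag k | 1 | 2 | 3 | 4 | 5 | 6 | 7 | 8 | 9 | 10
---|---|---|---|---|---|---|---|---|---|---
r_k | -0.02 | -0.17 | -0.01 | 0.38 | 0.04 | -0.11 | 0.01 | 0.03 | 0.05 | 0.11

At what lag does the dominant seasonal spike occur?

4

The largest autocorrelation is r_4 = 0.38; the remaining lags stay at or below 0.11.
The dominant spike at lag 4 indicates a seasonal period of 4.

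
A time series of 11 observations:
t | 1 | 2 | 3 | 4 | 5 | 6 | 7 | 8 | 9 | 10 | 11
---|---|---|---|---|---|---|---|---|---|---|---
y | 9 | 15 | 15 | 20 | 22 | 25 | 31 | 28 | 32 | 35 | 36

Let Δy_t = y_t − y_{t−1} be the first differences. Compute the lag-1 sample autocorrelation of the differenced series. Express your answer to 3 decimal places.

First differences Δy: 6, 0, 5, 2, 3, 6, -3, 4, 3, 1
Mean of differences = 2.7000
Numerator Σ(Δy_t−Δȳ)(Δy_{t+1}−Δȳ) = -42.2900
Denominator Σ(Δy_t−Δȳ)² = 72.1000
r_1(Δy) = -42.2900 / 72.1000 = -0.587

-0.587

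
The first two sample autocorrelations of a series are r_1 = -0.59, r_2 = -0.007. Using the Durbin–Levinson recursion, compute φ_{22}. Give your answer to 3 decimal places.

φ_{22} = (r_2 − r_1²) / (1 − r_1²)
r_1² = (-0.59)² = 0.3481
Numerator = -0.007 − 0.3481 = -0.3551; denominator = 1 − 0.3481 = 0.6519
φ_{22} = -0.3551 / 0.6519 = -0.545

-0.545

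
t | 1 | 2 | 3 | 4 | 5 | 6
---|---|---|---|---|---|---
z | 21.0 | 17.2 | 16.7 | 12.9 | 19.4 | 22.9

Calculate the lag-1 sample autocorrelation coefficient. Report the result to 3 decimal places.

0.110

Mean z̄ = (21.0 + 17.2 + 16.7 + 12.9 + 19.4 + 22.9)/6 = 18.3500
Deviations from mean: 2.6500, -1.1500, -1.6500, -5.4500, 1.0500, 4.5500
Σ(z_t−z̄)(z_{t+1}−z̄) = (-3.0475) + (1.8975) + (8.9925) + (-5.7225) + (4.7775) = 6.8975
Denominator Σ(z_t−z̄)² = 62.5750
r_1 = 6.8975 / 62.5750 = 0.110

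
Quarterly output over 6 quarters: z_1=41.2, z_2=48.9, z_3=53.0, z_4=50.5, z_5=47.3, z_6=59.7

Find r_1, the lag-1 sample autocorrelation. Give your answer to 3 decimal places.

Mean z̄ = (41.2 + 48.9 + 53.0 + 50.5 + 47.3 + 59.7)/6 = 50.1000
Deviations from mean: -8.9000, -1.2000, 2.9000, 0.4000, -2.8000, 9.6000
Σ(z_t−z̄)(z_{t+1}−z̄) = (10.6800) + (-3.4800) + (1.1600) + (-1.1200) + (-26.8800) = -19.6400
Denominator Σ(z_t−z̄)² = 189.2200
r_1 = -19.6400 / 189.2200 = -0.104

-0.104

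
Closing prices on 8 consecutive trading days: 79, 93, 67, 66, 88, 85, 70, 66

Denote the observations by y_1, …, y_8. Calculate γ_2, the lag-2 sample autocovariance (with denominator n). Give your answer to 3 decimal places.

-69.953

Mean ȳ = (79 + 93 + 67 + 66 + 88 + 85 + 70 + 66)/8 = 76.7500
Deviations: 2.2500, 16.2500, -9.7500, -10.7500, 11.2500, 8.2500, -6.7500, -10.7500
Σ_{t=1}^{6}(y_t−ȳ)(y_{t+2}−ȳ) = -559.6250
γ_2 = -559.6250 / 8 = -69.953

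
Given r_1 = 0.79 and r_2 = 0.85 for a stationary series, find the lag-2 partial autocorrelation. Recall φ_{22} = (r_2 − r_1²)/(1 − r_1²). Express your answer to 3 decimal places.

φ_{22} = (r_2 − r_1²) / (1 − r_1²)
r_1² = (0.79)² = 0.6241
Numerator = 0.85 − 0.6241 = 0.2259; denominator = 1 − 0.6241 = 0.3759
φ_{22} = 0.2259 / 0.3759 = 0.601

0.601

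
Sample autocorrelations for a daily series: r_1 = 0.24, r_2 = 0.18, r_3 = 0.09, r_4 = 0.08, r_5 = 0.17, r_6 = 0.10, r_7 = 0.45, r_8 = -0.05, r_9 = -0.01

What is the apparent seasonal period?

7

The largest autocorrelation is r_7 = 0.45; the remaining lags stay at or below 0.24. The elevated value at lag 1 (0.24), dropping to 0.18 at lag 2, reflects decaying short-term dependence rather than seasonality.
The dominant spike at lag 7 indicates a seasonal period of 7.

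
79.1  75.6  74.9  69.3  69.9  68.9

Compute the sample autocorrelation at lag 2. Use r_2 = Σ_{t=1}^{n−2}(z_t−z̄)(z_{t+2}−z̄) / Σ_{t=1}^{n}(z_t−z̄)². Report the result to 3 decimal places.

0.127

Mean z̄ = (79.1 + 75.6 + 74.9 + 69.3 + 69.9 + 68.9)/6 = 72.9500
Deviations from mean: 6.1500, 2.6500, 1.9500, -3.6500, -3.0500, -4.0500
Σ(z_t−z̄)(z_{t+2}−z̄) = (11.9925) + (-9.6725) + (-5.9475) + (14.7825) = 11.1550
Denominator Σ(z_t−z̄)² = 87.6750
r_2 = 11.1550 / 87.6750 = 0.127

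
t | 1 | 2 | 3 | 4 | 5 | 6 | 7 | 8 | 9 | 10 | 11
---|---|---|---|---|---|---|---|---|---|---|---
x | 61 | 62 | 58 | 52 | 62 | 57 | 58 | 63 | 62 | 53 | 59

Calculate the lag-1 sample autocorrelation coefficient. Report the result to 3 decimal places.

Mean x̄ = (61 + 62 + 58 + 52 + 62 + 57 + 58 + 63 + 62 + 53 + 59)/11 = 58.8182
Numerator Σ_{t=1}^{10}(x_t−x̄)(x_{t+1}−x̄) = -25.7603
Denominator Σ(x_t−x̄)² = 137.6364
r_1 = -25.7603 / 137.6364 = -0.187

-0.187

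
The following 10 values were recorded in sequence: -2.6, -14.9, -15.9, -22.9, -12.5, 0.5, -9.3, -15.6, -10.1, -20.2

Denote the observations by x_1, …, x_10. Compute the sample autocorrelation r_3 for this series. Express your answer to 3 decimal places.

-0.366

Mean x̄ = (-2.6 − 14.9 − 15.9 − 22.9 − 12.5 + 0.5 − 9.3 − 15.6 − 10.1 − 20.2)/10 = -12.3500
Σ(x_t−x̄)(x_{t+3}−x̄) = (-102.8625) + (0.3825) + (-45.6175) + (-32.1775) + (0.4875) + (28.9125) + (-23.9425) = -174.8175
Denominator Σ(x_t−x̄)² = 477.1650
r_3 = -174.8175 / 477.1650 = -0.366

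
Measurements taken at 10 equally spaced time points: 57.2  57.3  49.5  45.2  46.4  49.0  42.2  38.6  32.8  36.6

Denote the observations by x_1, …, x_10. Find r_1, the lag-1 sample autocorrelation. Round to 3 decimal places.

0.660

Mean x̄ = (57.2 + 57.3 + 49.5 + 45.2 + 46.4 + 49.0 + 42.2 + 38.6 + 32.8 + 36.6)/10 = 45.4800
Numerator Σ_{t=1}^{9}(x_t−x̄)(x_{t+1}−x̄) = 398.7596
Denominator Σ(x_t−x̄)² = 604.2760
r_1 = 398.7596 / 604.2760 = 0.660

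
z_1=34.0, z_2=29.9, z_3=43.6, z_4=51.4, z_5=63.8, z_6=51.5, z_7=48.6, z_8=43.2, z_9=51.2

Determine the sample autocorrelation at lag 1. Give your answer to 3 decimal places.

0.486

Mean z̄ = (34.0 + 29.9 + 43.6 + 51.4 + 63.8 + 51.5 + 48.6 + 43.2 + 51.2)/9 = 46.3556
Numerator Σ_{t=1}^{8}(z_t−z̄)(z_{t+1}−z̄) = 401.6780
Denominator Σ(z_t−z̄)² = 825.7222
r_1 = 401.6780 / 825.7222 = 0.486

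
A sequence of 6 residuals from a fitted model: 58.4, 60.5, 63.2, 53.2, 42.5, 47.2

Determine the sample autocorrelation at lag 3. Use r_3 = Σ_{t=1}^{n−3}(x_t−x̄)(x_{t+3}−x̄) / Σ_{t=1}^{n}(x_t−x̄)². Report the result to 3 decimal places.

Mean x̄ = (58.4 + 60.5 + 63.2 + 53.2 + 42.5 + 47.2)/6 = 54.1667
Deviations from mean: 4.2333, 6.3333, 9.0333, -0.9667, -11.6667, -6.9667
Numerator Σ_{t=1}^{3}(x_t−x̄)(x_{t+3}−x̄) = -140.9133
Denominator Σ(x_t−x̄)² = 325.2133
r_3 = -140.9133 / 325.2133 = -0.433

-0.433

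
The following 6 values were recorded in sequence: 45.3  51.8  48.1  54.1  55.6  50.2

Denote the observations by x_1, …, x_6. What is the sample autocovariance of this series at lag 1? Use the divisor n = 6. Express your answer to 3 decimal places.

Mean x̄ = (45.3 + 51.8 + 48.1 + 54.1 + 55.6 + 50.2)/6 = 50.8500
Deviations: -5.5500, 0.9500, -2.7500, 3.2500, 4.7500, -0.6500
Σ_{t=1}^{5}(x_t−x̄)(x_{t+1}−x̄) = -4.4725
γ_1 = -4.4725 / 6 = -0.745

-0.745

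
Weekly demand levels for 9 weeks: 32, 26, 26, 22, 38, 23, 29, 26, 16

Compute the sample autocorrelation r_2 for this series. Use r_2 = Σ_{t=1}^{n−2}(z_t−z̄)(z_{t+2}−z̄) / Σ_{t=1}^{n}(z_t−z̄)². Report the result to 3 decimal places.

Mean z̄ = (32 + 26 + 26 + 22 + 38 + 23 + 29 + 26 + 16)/9 = 26.4444
Numerator Σ_{t=1}^{7}(z_t−z̄)(z_{t+2}−z̄) = 14.0494
Denominator Σ(z_t−z̄)² = 312.2222
r_2 = 14.0494 / 312.2222 = 0.045

0.045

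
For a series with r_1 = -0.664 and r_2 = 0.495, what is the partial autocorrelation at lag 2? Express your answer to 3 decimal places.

φ_{22} = (r_2 − r_1²) / (1 − r_1²)
r_1² = (-0.664)² = 0.440896
Numerator = 0.495 − 0.4409 = 0.0541; denominator = 1 − 0.4409 = 0.5591
φ_{22} = 0.0541 / 0.5591 = 0.097

0.097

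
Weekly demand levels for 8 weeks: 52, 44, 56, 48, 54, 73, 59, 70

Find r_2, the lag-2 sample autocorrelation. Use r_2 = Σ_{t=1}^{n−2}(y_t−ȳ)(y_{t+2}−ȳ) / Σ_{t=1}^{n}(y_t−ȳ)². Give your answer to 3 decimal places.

0.256

Mean ȳ = (52 + 44 + 56 + 48 + 54 + 73 + 59 + 70)/8 = 57.0000
Deviations from mean: -5.0000, -13.0000, -1.0000, -9.0000, -3.0000, 16.0000, 2.0000, 13.0000
Σ(y_t−ȳ)(y_{t+2}−ȳ) = (5.0000) + (117.0000) + (3.0000) + (-144.0000) + (-6.0000) + (208.0000) = 183.0000
Denominator Σ(y_t−ȳ)² = 714.0000
r_2 = 183.0000 / 714.0000 = 0.256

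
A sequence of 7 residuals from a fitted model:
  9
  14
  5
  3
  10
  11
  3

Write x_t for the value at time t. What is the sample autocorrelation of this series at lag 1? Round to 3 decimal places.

Mean x̄ = (9 + 14 + 5 + 3 + 10 + 11 + 3)/7 = 7.8571
Σ(x_t−x̄)(x_{t+1}−x̄) = (7.0204) + (-17.5510) + (13.8776) + (-10.4082) + (6.7347) + (-15.2653) = -15.5918
Denominator Σ(x_t−x̄)² = 108.8571
r_1 = -15.5918 / 108.8571 = -0.143

-0.143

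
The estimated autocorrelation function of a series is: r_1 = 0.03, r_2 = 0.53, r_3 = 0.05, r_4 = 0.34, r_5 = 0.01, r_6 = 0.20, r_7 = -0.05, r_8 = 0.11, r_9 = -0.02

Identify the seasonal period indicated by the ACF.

The largest autocorrelation is r_2 = 0.53, with weaker echoes at lags 4 (0.34) and 6 (0.20); the remaining lags stay at or below 0.11.
The dominant spike at lag 2 indicates a seasonal period of 2.

2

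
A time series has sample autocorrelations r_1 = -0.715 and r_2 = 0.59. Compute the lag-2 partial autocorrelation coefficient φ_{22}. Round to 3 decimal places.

φ_{22} = (r_2 − r_1²) / (1 − r_1²)
r_1² = (-0.715)² = 0.511225
Numerator = 0.59 − 0.5112 = 0.0788; denominator = 1 − 0.5112 = 0.4888
φ_{22} = 0.0788 / 0.4888 = 0.161

0.161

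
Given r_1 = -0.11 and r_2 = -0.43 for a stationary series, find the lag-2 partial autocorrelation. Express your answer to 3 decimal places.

φ_{22} = (r_2 − r_1²) / (1 − r_1²)
r_1² = (-0.11)² = 0.0121
Numerator = -0.43 − 0.0121 = -0.4421; denominator = 1 − 0.0121 = 0.9879
φ_{22} = -0.4421 / 0.9879 = -0.448

-0.448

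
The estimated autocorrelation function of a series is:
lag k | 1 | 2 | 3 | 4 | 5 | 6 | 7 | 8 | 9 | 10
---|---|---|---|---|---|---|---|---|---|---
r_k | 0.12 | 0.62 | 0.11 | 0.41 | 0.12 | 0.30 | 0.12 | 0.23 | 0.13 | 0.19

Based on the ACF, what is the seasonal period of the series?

The largest autocorrelation is r_2 = 0.62, with weaker echoes at lags 4 (0.41), 6 (0.30), 8 (0.23) and 10 (0.19); the remaining lags stay at or below 0.13.
The dominant spike at lag 2 indicates a seasonal period of 2.

2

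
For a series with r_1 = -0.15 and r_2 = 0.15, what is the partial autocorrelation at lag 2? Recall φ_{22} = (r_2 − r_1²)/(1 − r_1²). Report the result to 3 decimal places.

φ_{22} = (r_2 − r_1²) / (1 − r_1²)
r_1² = (-0.15)² = 0.0225
Numerator = 0.15 − 0.0225 = 0.1275; denominator = 1 − 0.0225 = 0.9775
φ_{22} = 0.1275 / 0.9775 = 0.130

0.130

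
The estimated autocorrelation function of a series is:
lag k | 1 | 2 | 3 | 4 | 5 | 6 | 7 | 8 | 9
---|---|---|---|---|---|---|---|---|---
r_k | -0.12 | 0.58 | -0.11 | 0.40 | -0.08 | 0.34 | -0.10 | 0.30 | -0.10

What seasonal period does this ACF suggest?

The largest autocorrelation is r_2 = 0.58, with weaker echoes at lags 4 (0.40), 6 (0.34) and 8 (0.30); the remaining lags stay at or below -0.08.
The dominant spike at lag 2 indicates a seasonal period of 2.

2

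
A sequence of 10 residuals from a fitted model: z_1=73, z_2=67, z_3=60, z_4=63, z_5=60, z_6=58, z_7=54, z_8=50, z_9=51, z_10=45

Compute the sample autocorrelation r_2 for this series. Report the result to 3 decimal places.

0.319

Mean z̄ = (73 + 67 + 60 + 63 + 60 + 58 + 54 + 50 + 51 + 45)/10 = 58.1000
Numerator Σ_{t=1}^{8}(z_t−z̄)(z_{t+2}−z̄) = 203.2800
Denominator Σ(z_t−z̄)² = 636.9000
r_2 = 203.2800 / 636.9000 = 0.319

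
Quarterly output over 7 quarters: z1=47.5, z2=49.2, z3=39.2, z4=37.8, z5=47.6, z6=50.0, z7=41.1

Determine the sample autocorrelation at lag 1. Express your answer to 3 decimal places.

0.013

Mean z̄ = (47.5 + 49.2 + 39.2 + 37.8 + 47.6 + 50.0 + 41.1)/7 = 44.6286
Deviations from mean: 2.8714, 4.5714, -5.4286, -6.8286, 2.9714, 5.3714, -3.5286
Σ(z_t−z̄)(z_{t+1}−z̄) = (13.1265) + (-24.8163) + (37.0694) + (-20.2906) + (15.9608) + (-18.9535) = 2.0963
Denominator Σ(z_t−z̄)² = 155.3743
r_1 = 2.0963 / 155.3743 = 0.013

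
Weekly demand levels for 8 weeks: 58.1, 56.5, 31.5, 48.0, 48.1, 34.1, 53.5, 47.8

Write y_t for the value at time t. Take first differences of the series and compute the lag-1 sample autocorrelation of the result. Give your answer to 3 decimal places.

-0.511

First differences Δy: -1.6, -25.0, 16.5, 0.1, -14.0, 19.4, -5.7
Mean of differences = -1.4714
Numerator Σ(Δy_t−Δȳ)(Δy_{t+1}−Δȳ) = -761.0094
Denominator Σ(Δy_t−Δȳ)² = 1489.5143
r_1(Δy) = -761.0094 / 1489.5143 = -0.511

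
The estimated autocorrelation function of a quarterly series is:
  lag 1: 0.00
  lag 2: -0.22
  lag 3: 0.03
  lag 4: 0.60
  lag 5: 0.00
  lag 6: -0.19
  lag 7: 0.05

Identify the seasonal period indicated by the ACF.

The largest autocorrelation is r_4 = 0.60; the remaining lags stay at or below 0.05.
The dominant spike at lag 4 indicates a seasonal period of 4.

4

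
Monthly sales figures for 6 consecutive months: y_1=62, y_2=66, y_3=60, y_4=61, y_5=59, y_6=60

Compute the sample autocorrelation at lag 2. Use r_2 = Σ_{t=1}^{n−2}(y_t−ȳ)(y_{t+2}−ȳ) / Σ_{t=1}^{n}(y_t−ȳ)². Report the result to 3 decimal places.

Mean ȳ = (62 + 66 + 60 + 61 + 59 + 60)/6 = 61.3333
Σ(y_t−ȳ)(y_{t+2}−ȳ) = (-0.8889) + (-1.5556) + (3.1111) + (0.4444) = 1.1111
Denominator Σ(y_t−ȳ)² = 31.3333
r_2 = 1.1111 / 31.3333 = 0.035

0.035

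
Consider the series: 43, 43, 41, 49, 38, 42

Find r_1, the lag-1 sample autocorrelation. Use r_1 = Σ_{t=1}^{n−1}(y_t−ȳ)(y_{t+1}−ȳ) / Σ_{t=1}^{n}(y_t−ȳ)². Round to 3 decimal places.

Mean ȳ = (43 + 43 + 41 + 49 + 38 + 42)/6 = 42.6667
Σ(y_t−ȳ)(y_{t+1}−ȳ) = (0.1111) + (-0.5556) + (-10.5556) + (-29.5556) + (3.1111) = -37.4444
Denominator Σ(y_t−ȳ)² = 65.3333
r_1 = -37.4444 / 65.3333 = -0.573

-0.573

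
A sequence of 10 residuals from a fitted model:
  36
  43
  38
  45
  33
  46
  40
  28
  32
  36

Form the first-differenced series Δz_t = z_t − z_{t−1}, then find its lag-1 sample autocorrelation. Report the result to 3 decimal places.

-0.537

First differences Δz: 7, -5, 7, -12, 13, -6, -12, 4, 4
Mean of differences = 0.0000
Numerator Σ(Δz_t−Δz̄)(Δz_{t+1}−Δz̄) = -348.0000
Denominator Σ(Δz_t−Δz̄)² = 648.0000
r_1(Δz) = -348.0000 / 648.0000 = -0.537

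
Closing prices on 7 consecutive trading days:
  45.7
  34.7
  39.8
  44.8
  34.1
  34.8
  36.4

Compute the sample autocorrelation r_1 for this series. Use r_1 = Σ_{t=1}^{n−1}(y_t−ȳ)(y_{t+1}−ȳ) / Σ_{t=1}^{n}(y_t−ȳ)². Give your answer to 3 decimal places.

Mean ȳ = (45.7 + 34.7 + 39.8 + 44.8 + 34.1 + 34.8 + 36.4)/7 = 38.6143
Deviations from mean: 7.0857, -3.9143, 1.1857, 6.1857, -4.5143, -3.8143, -2.2143
Σ(y_t−ȳ)(y_{t+1}−ȳ) = (-27.7355) + (-4.6412) + (7.3345) + (-27.9241) + (17.2188) + (8.4459) = -27.3016
Denominator Σ(y_t−ȳ)² = 145.0286
r_1 = -27.3016 / 145.0286 = -0.188

-0.188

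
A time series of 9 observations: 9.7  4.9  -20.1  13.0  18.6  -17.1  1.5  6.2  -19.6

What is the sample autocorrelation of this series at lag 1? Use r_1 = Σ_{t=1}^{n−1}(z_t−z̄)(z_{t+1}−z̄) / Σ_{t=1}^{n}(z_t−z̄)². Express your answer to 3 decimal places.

-0.299

Mean z̄ = (9.7 + 4.9 − 20.1 + 13.0 + 18.6 − 17.1 + 1.5 + 6.2 − 19.6)/9 = -0.3222
Numerator Σ_{t=1}^{8}(z_t−z̄)(z_{t+1}−z̄) = -524.2383
Denominator Σ(z_t−z̄)² = 1753.3956
r_1 = -524.2383 / 1753.3956 = -0.299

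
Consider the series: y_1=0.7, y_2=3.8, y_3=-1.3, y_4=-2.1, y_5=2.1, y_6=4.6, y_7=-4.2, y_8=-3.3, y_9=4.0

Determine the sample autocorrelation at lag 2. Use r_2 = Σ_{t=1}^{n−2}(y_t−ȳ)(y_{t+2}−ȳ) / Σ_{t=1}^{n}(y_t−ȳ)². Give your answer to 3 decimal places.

Mean ȳ = (0.7 + 3.8 − 1.3 − 2.1 + 2.1 + 4.6 − 4.2 − 3.3 + 4.0)/9 = 0.4778
Σ(y_t−ȳ)(y_{t+2}−ȳ) = (-0.3951) + (-8.5640) + (-2.8840) + (-10.6262) + (-7.5884) + (-15.5728) + (-16.4762) = -62.1065
Denominator Σ(y_t−ȳ)² = 89.0756
r_2 = -62.1065 / 89.0756 = -0.697

-0.697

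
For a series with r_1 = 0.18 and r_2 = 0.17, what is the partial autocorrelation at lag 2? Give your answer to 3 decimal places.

0.142

φ_{22} = (r_2 − r_1²) / (1 − r_1²)
r_1² = (0.18)² = 0.0324
Numerator = 0.17 − 0.0324 = 0.1376; denominator = 1 − 0.0324 = 0.9676
φ_{22} = 0.1376 / 0.9676 = 0.142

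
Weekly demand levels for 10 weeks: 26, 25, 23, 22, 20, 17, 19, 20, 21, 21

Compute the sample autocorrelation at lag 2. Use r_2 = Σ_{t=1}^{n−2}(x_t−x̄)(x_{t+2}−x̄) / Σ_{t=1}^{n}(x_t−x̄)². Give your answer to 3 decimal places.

0.236

Mean x̄ = (26 + 25 + 23 + 22 + 20 + 17 + 19 + 20 + 21 + 21)/10 = 21.4000
Numerator Σ_{t=1}^{8}(x_t−x̄)(x_{t+2}−x̄) = 15.6800
Denominator Σ(x_t−x̄)² = 66.4000
r_2 = 15.6800 / 66.4000 = 0.236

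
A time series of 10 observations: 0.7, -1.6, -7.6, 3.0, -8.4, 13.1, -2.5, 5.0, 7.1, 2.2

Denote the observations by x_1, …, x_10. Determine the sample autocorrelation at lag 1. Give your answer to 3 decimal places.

-0.391

Mean x̄ = (0.7 − 1.6 − 7.6 + 3.0 − 8.4 + 13.1 − 2.5 + 5.0 + 7.1 + 2.2)/10 = 1.1000
Numerator Σ_{t=1}^{9}(x_t−x̄)(x_{t+1}−x̄) = -151.2500
Denominator Σ(x_t−x̄)² = 386.3800
r_1 = -151.2500 / 386.3800 = -0.391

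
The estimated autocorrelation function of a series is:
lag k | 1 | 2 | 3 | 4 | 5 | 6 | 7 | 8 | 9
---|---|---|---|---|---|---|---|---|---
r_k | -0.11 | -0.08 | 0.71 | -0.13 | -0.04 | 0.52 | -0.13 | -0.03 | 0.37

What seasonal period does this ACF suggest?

The largest autocorrelation is r_3 = 0.71, with weaker echoes at lags 6 (0.52) and 9 (0.37); the remaining lags stay at or below -0.03.
The dominant spike at lag 3 indicates a seasonal period of 3.

3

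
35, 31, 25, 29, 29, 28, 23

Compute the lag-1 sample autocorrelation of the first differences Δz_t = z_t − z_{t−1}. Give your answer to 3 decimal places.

First differences Δz: -4, -6, 4, 0, -1, -5
Mean of differences = -2.0000
Numerator Σ(Δz_t−Δz̄)(Δz_{t+1}−Δz̄) = -5.0000
Denominator Σ(Δz_t−Δz̄)² = 70.0000
r_1(Δz) = -5.0000 / 70.0000 = -0.071

-0.071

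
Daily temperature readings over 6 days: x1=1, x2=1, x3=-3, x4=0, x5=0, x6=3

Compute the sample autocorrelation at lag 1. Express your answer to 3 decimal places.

-0.075

Mean x̄ = (1 + 1 − 3 + 0 + 0 + 3)/6 = 0.3333
Deviations from mean: 0.6667, 0.6667, -3.3333, -0.3333, -0.3333, 2.6667
Σ(x_t−x̄)(x_{t+1}−x̄) = (0.4444) + (-2.2222) + (1.1111) + (0.1111) + (-0.8889) = -1.4444
Denominator Σ(x_t−x̄)² = 19.3333
r_1 = -1.4444 / 19.3333 = -0.075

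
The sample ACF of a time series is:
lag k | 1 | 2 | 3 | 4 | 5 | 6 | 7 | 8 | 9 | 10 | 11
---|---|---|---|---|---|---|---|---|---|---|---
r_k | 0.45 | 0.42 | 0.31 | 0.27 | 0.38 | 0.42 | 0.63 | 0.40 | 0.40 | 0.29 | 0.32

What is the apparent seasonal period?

7

The largest autocorrelation is r_7 = 0.63; the remaining lags stay at or below 0.45. The elevated value at lag 1 (0.45), dropping to 0.42 at lag 2, reflects decaying short-term dependence rather than seasonality.
The dominant spike at lag 7 indicates a seasonal period of 7.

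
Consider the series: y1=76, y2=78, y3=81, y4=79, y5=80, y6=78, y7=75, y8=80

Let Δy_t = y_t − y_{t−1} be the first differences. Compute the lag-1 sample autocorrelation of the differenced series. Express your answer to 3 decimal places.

First differences Δy: 2, 3, -2, 1, -2, -3, 5
Mean of differences = 0.5714
Numerator Σ(Δy_t−Δȳ)(Δy_{t+1}−Δȳ) = -11.6122
Denominator Σ(Δy_t−Δȳ)² = 53.7143
r_1(Δy) = -11.6122 / 53.7143 = -0.216

-0.216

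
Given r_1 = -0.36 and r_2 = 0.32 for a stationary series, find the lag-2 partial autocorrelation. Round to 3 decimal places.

0.219

φ_{22} = (r_2 − r_1²) / (1 − r_1²)
r_1² = (-0.36)² = 0.1296
Numerator = 0.32 − 0.1296 = 0.1904; denominator = 1 − 0.1296 = 0.8704
φ_{22} = 0.1904 / 0.8704 = 0.219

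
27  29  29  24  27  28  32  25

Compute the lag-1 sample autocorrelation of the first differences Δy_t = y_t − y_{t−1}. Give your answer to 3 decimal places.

-0.341

First differences Δy: 2, 0, -5, 3, 1, 4, -7
Mean of differences = -0.2857
Numerator Σ(Δy_t−Δȳ)(Δy_{t+1}−Δȳ) = -35.2245
Denominator Σ(Δy_t−Δȳ)² = 103.4286
r_1(Δy) = -35.2245 / 103.4286 = -0.341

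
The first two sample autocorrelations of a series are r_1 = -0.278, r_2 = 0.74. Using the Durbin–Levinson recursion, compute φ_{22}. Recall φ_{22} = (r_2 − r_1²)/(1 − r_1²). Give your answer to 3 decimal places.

0.718

φ_{22} = (r_2 − r_1²) / (1 − r_1²)
r_1² = (-0.278)² = 0.077284
Numerator = 0.74 − 0.0773 = 0.6627; denominator = 1 − 0.0773 = 0.9227
φ_{22} = 0.6627 / 0.9227 = 0.718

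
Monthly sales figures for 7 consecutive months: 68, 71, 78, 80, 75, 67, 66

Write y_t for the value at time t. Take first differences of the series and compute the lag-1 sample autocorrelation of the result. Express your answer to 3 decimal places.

First differences Δy: 3, 7, 2, -5, -8, -1
Mean of differences = -0.3333
Numerator Σ(Δy_t−Δȳ)(Δy_{t+1}−Δȳ) = 71.5556
Denominator Σ(Δy_t−Δȳ)² = 151.3333
r_1(Δy) = 71.5556 / 151.3333 = 0.473

0.473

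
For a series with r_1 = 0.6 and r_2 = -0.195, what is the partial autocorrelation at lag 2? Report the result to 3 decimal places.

-0.867

φ_{22} = (r_2 − r_1²) / (1 − r_1²)
r_1² = (0.6)² = 0.36
Numerator = -0.195 − 0.3600 = -0.5550; denominator = 1 − 0.3600 = 0.6400
φ_{22} = -0.5550 / 0.6400 = -0.867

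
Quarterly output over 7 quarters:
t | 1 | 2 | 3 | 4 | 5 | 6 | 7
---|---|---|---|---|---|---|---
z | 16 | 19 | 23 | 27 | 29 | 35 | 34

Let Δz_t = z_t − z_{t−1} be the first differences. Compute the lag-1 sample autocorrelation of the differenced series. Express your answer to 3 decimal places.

-0.536

First differences Δz: 3, 4, 4, 2, 6, -1
Mean of differences = 3.0000
Numerator Σ(Δz_t−Δz̄)(Δz_{t+1}−Δz̄) = -15.0000
Denominator Σ(Δz_t−Δz̄)² = 28.0000
r_1(Δz) = -15.0000 / 28.0000 = -0.536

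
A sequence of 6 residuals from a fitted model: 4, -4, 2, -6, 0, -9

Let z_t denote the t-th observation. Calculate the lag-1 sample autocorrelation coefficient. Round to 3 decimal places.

-0.465

Mean z̄ = (4 − 4 + 2 − 6 + 0 − 9)/6 = -2.1667
Numerator Σ_{t=1}^{5}(z_t−z̄)(z_{t+1}−z̄) = -58.0278
Denominator Σ(z_t−z̄)² = 124.8333
r_1 = -58.0278 / 124.8333 = -0.465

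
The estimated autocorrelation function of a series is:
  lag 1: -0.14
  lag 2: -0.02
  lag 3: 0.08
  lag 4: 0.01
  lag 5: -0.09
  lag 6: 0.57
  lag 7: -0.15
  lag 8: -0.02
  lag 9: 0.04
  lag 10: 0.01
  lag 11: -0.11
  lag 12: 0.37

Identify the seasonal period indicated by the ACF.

6

The largest autocorrelation is r_6 = 0.57, with a weaker echo at lag 12 (0.37); the remaining lags stay at or below 0.08.
The dominant spike at lag 6 indicates a seasonal period of 6.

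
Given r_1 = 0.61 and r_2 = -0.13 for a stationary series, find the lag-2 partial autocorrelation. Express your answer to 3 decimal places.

φ_{22} = (r_2 − r_1²) / (1 − r_1²)
r_1² = (0.61)² = 0.3721
Numerator = -0.13 − 0.3721 = -0.5021; denominator = 1 − 0.3721 = 0.6279
φ_{22} = -0.5021 / 0.6279 = -0.800

-0.800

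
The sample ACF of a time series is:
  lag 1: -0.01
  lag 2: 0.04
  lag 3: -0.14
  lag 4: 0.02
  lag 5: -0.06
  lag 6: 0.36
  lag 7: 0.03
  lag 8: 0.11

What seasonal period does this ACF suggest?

6

The largest autocorrelation is r_6 = 0.36; the remaining lags stay at or below 0.11.
The dominant spike at lag 6 indicates a seasonal period of 6.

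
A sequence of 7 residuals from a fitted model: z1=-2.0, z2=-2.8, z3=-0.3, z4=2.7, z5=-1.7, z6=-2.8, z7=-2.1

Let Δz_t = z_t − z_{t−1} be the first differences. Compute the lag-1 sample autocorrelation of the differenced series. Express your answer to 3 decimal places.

First differences Δz: -0.8, 2.5, 3.0, -4.4, -1.1, 0.7
Mean of differences = -0.0167
Numerator Σ(Δz_t−Δz̄)(Δz_{t+1}−Δz̄) = -3.6303
Denominator Σ(Δz_t−Δz̄)² = 36.9483
r_1(Δz) = -3.6303 / 36.9483 = -0.098

-0.098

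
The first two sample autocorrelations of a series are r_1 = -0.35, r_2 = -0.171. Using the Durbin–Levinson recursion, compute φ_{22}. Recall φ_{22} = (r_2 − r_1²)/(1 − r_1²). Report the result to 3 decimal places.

-0.334

φ_{22} = (r_2 − r_1²) / (1 − r_1²)
r_1² = (-0.35)² = 0.1225
Numerator = -0.171 − 0.1225 = -0.2935; denominator = 1 − 0.1225 = 0.8775
φ_{22} = -0.2935 / 0.8775 = -0.334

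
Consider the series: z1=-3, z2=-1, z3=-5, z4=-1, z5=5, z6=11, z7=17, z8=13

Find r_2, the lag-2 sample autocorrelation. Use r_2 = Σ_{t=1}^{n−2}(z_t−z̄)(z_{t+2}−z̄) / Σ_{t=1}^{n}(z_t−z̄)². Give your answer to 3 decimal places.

0.256

Mean z̄ = (-3 − 1 − 5 − 1 + 5 + 11 + 17 + 13)/8 = 4.5000
Numerator Σ_{t=1}^{6}(z_t−z̄)(z_{t+2}−z̄) = 122.5000
Denominator Σ(z_t−z̄)² = 478.0000
r_2 = 122.5000 / 478.0000 = 0.256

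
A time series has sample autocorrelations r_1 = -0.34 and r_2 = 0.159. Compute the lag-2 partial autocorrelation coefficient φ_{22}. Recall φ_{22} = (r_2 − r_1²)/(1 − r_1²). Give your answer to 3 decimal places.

φ_{22} = (r_2 − r_1²) / (1 − r_1²)
r_1² = (-0.34)² = 0.1156
Numerator = 0.159 − 0.1156 = 0.0434; denominator = 1 − 0.1156 = 0.8844
φ_{22} = 0.0434 / 0.8844 = 0.049

0.049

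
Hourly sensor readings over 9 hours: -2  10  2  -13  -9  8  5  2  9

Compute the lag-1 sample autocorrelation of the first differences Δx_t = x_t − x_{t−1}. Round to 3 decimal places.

First differences Δx: 12, -8, -15, 4, 17, -3, -3, 7
Mean of differences = 1.3750
Numerator Σ(Δx_t−Δx̄)(Δx_{t+1}−Δx̄) = -21.8906
Denominator Σ(Δx_t−Δx̄)² = 789.8750
r_1(Δx) = -21.8906 / 789.8750 = -0.028

-0.028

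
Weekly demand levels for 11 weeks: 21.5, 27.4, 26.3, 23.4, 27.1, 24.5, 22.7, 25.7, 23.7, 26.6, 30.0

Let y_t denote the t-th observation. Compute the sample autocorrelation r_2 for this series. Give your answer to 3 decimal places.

Mean ȳ = (21.5 + 27.4 + 26.3 + 23.4 + 27.1 + 24.5 + 22.7 + 25.7 + 23.7 + 26.6 + 30.0)/11 = 25.3545
Numerator Σ_{t=1}^{9}(y_t−ȳ)(y_{t+2}−ȳ) = -12.1141
Denominator Σ(y_t−ȳ)² = 60.5673
r_2 = -12.1141 / 60.5673 = -0.200

-0.200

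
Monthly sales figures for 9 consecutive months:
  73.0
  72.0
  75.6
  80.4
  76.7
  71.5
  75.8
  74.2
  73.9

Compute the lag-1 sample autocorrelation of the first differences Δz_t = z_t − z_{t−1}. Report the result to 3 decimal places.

-0.140

First differences Δz: -1.0, 3.6, 4.8, -3.7, -5.2, 4.3, -1.6, -0.3
Mean of differences = 0.1125
Numerator Σ(Δz_t−Δz̄)(Δz_{t+1}−Δz̄) = -13.8602
Denominator Σ(Δz_t−Δz̄)² = 98.7688
r_1(Δz) = -13.8602 / 98.7688 = -0.140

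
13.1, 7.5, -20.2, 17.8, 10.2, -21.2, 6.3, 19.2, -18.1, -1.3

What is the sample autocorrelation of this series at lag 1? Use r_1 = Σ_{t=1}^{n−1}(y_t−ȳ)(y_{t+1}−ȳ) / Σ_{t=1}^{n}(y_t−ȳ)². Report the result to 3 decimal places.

-0.354

Mean ȳ = (13.1 + 7.5 − 20.2 + 17.8 + 10.2 − 21.2 + 6.3 + 19.2 − 18.1 − 1.3)/10 = 1.3300
Numerator Σ_{t=1}^{9}(y_t−ȳ)(y_{t+1}−ȳ) = -787.8439
Denominator Σ(y_t−ȳ)² = 2226.1610
r_1 = -787.8439 / 2226.1610 = -0.354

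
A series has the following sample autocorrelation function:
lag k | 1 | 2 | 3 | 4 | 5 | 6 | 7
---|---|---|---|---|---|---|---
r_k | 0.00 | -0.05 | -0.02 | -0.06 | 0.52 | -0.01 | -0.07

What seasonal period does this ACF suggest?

The largest autocorrelation is r_5 = 0.52; the remaining lags stay at or below 0.00.
The dominant spike at lag 5 indicates a seasonal period of 5.

5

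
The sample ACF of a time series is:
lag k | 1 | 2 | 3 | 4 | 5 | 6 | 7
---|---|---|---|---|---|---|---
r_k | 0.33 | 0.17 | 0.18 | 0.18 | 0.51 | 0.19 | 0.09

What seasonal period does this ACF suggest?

The largest autocorrelation is r_5 = 0.51; the remaining lags stay at or below 0.33. The elevated value at lag 1 (0.33), dropping to 0.17 at lag 2, reflects decaying short-term dependence rather than seasonality.
The dominant spike at lag 5 indicates a seasonal period of 5.

5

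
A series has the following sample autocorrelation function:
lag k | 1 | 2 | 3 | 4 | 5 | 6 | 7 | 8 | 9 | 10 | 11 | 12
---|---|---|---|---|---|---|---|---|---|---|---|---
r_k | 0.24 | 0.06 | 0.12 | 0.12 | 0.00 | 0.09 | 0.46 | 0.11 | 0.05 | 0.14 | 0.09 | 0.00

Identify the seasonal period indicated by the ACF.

7

The largest autocorrelation is r_7 = 0.46; the remaining lags stay at or below 0.24. The elevated value at lag 1 (0.24), dropping to 0.06 at lag 2, reflects decaying short-term dependence rather than seasonality.
The dominant spike at lag 7 indicates a seasonal period of 7.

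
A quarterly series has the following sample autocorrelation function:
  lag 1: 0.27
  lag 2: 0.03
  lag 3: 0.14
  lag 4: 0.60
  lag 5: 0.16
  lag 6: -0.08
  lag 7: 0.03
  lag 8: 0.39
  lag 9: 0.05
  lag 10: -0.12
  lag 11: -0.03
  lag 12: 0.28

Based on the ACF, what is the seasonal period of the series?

4

The largest autocorrelation is r_4 = 0.60, with weaker echoes at lags 8 (0.39) and 12 (0.28); the remaining lags stay at or below 0.27. The elevated value at lag 1 (0.27), dropping to 0.03 at lag 2, reflects decaying short-term dependence rather than seasonality.
The dominant spike at lag 4 indicates a seasonal period of 4.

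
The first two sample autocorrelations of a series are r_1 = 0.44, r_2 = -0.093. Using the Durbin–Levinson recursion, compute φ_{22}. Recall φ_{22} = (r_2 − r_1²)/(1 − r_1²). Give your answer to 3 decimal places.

-0.355

φ_{22} = (r_2 − r_1²) / (1 − r_1²)
r_1² = (0.44)² = 0.1936
Numerator = -0.093 − 0.1936 = -0.2866; denominator = 1 − 0.1936 = 0.8064
φ_{22} = -0.2866 / 0.8064 = -0.355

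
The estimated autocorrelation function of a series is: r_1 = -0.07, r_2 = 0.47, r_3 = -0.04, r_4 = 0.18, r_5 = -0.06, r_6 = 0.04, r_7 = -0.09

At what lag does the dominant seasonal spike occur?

The largest autocorrelation is r_2 = 0.47, with a weaker echo at lag 4 (0.18); the remaining lags stay at or below 0.04.
The dominant spike at lag 2 indicates a seasonal period of 2.

2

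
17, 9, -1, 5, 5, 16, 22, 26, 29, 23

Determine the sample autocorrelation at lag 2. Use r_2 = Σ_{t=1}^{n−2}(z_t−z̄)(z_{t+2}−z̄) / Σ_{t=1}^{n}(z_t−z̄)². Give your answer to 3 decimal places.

0.331

Mean z̄ = (17 + 9 − 1 + 5 + 5 + 16 + 22 + 26 + 29 + 23)/10 = 15.1000
Numerator Σ_{t=1}^{8}(z_t−z̄)(z_{t+2}−z̄) = 306.6800
Denominator Σ(z_t−z̄)² = 926.9000
r_2 = 306.6800 / 926.9000 = 0.331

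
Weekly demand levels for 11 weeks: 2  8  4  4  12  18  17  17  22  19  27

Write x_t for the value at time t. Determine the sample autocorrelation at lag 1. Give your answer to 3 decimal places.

Mean x̄ = (2 + 8 + 4 + 4 + 12 + 18 + 17 + 17 + 22 + 19 + 27)/11 = 13.6364
Numerator Σ_{t=1}^{10}(x_t−x̄)(x_{t+1}−x̄) = 392.0496
Denominator Σ(x_t−x̄)² = 674.5455
r_1 = 392.0496 / 674.5455 = 0.581

0.581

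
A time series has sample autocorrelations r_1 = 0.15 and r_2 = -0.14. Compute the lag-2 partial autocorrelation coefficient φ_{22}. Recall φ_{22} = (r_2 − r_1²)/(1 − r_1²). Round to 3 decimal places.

-0.166

φ_{22} = (r_2 − r_1²) / (1 − r_1²)
r_1² = (0.15)² = 0.0225
Numerator = -0.14 − 0.0225 = -0.1625; denominator = 1 − 0.0225 = 0.9775
φ_{22} = -0.1625 / 0.9775 = -0.166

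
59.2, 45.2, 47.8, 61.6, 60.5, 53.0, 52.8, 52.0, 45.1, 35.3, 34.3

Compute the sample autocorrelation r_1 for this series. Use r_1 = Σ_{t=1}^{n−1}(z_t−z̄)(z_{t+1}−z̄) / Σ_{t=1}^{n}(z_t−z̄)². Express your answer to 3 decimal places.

Mean z̄ = (59.2 + 45.2 + 47.8 + 61.6 + 60.5 + 53.0 + 52.8 + 52.0 + 45.1 + 35.3 + 34.3)/11 = 49.7091
Numerator Σ_{t=1}^{10}(z_t−z̄)(z_{t+1}−z̄) = 402.0754
Denominator Σ(z_t−z̄)² = 863.8291
r_1 = 402.0754 / 863.8291 = 0.465

0.465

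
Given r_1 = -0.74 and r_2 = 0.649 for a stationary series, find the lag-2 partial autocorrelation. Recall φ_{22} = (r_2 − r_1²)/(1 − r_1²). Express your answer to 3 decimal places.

φ_{22} = (r_2 − r_1²) / (1 − r_1²)
r_1² = (-0.74)² = 0.5476
Numerator = 0.649 − 0.5476 = 0.1014; denominator = 1 − 0.5476 = 0.4524
φ_{22} = 0.1014 / 0.4524 = 0.224

0.224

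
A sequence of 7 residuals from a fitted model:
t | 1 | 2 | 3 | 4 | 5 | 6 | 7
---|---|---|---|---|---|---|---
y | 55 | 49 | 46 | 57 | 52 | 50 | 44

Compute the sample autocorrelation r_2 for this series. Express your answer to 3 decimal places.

Mean ȳ = (55 + 49 + 46 + 57 + 52 + 50 + 44)/7 = 50.4286
Numerator Σ_{t=1}^{5}(y_t−ȳ)(y_{t+2}−ȳ) = -49.5102
Denominator Σ(y_t−ȳ)² = 129.7143
r_2 = -49.5102 / 129.7143 = -0.382

-0.382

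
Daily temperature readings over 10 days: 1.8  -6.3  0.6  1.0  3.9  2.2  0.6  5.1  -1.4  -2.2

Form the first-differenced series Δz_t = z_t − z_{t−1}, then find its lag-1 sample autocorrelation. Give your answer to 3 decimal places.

First differences Δz: -8.1, 6.9, 0.4, 2.9, -1.7, -1.6, 4.5, -6.5, -0.8
Mean of differences = -0.4444
Numerator Σ(Δz_t−Δz̄)(Δz_{t+1}−Δz̄) = -83.4498
Denominator Σ(Δz_t−Δz̄)² = 188.6022
r_1(Δz) = -83.4498 / 188.6022 = -0.442

-0.442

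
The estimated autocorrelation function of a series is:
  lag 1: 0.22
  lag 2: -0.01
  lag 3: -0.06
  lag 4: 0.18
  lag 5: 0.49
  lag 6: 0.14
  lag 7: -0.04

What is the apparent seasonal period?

5

The largest autocorrelation is r_5 = 0.49; the remaining lags stay at or below 0.22.
The dominant spike at lag 5 indicates a seasonal period of 5.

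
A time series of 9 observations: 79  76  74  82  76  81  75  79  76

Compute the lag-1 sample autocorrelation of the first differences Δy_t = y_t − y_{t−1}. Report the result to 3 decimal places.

-0.773

First differences Δy: -3, -2, 8, -6, 5, -6, 4, -3
Mean of differences = -0.3750
Numerator Σ(Δy_t−Δȳ)(Δy_{t+1}−Δȳ) = -153.0156
Denominator Σ(Δy_t−Δȳ)² = 197.8750
r_1(Δy) = -153.0156 / 197.8750 = -0.773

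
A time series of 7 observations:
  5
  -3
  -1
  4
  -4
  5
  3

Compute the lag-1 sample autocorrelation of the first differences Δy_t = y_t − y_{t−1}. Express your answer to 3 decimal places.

-0.553

First differences Δy: -8, 2, 5, -8, 9, -2
Mean of differences = -0.3333
Numerator Σ(Δy_t−Δȳ)(Δy_{t+1}−Δȳ) = -133.4444
Denominator Σ(Δy_t−Δȳ)² = 241.3333
r_1(Δy) = -133.4444 / 241.3333 = -0.553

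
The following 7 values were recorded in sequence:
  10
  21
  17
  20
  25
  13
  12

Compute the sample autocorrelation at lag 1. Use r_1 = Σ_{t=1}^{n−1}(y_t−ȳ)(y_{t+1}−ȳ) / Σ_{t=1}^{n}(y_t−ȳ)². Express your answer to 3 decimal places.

Mean ȳ = (10 + 21 + 17 + 20 + 25 + 13 + 12)/7 = 16.8571
Deviations from mean: -6.8571, 4.1429, 0.1429, 3.1429, 8.1429, -3.8571, -4.8571
Σ(y_t−ȳ)(y_{t+1}−ȳ) = (-28.4082) + (0.5918) + (0.4490) + (25.5918) + (-31.4082) + (18.7347) = -14.4490
Denominator Σ(y_t−ȳ)² = 178.8571
r_1 = -14.4490 / 178.8571 = -0.081

-0.081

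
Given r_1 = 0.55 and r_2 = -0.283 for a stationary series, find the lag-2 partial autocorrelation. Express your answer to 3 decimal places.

φ_{22} = (r_2 − r_1²) / (1 − r_1²)
r_1² = (0.55)² = 0.3025
Numerator = -0.283 − 0.3025 = -0.5855; denominator = 1 − 0.3025 = 0.6975
φ_{22} = -0.5855 / 0.6975 = -0.839

-0.839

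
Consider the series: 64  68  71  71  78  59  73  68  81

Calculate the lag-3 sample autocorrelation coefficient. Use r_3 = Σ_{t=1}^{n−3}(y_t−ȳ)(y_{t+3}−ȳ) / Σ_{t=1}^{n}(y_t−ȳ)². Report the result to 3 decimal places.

-0.463

Mean ȳ = (64 + 68 + 71 + 71 + 78 + 59 + 73 + 68 + 81)/9 = 70.3333
Numerator Σ_{t=1}^{6}(y_t−ȳ)(y_{t+3}−ȳ) = -166.6667
Denominator Σ(y_t−ȳ)² = 360.0000
r_3 = -166.6667 / 360.0000 = -0.463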